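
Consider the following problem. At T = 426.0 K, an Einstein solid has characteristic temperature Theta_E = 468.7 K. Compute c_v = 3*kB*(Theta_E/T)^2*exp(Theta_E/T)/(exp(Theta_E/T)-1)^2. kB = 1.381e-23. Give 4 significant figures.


Step 1: x = Theta_E/T = 468.7/426.0 = 1.1
Step 2: x^2 = 1.211
Step 3: exp(x) = 3.005
Step 4: c_v = 3*1.381e-23*1.211*3.005/(3.005-1)^2 = 3.749e-23

3.749e-23


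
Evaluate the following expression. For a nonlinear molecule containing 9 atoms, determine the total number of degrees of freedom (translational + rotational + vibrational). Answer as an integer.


Step 1: Translational DOF = 3
Step 2: Rotational DOF (nonlinear) = 3
Step 3: Vibrational DOF = 3*9 - 6 = 21
Step 4: Total = 3 + 3 + 21 = 27

27


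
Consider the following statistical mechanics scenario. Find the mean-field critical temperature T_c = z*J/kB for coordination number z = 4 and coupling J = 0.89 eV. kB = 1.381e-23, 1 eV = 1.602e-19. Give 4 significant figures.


Step 1: z*J = 4*0.89 = 3.56 eV
Step 2: Convert to Joules: 3.56*1.602e-19 = 5.703e-19 J
Step 3: T_c = 5.703e-19 / 1.381e-23 = 4.13e+04 K

4.13e+04


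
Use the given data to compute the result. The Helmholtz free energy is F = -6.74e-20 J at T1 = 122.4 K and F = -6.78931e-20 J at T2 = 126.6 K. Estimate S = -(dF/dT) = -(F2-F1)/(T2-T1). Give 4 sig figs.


Step 1: dF = F2 - F1 = -6.78931e-20 - (-6.74e-20) = -4.931e-22 J
Step 2: dT = T2 - T1 = 126.6 - 122.4 = 4.2 K
Step 3: S = -dF/dT = -(-4.931e-22)/4.2 = 1.174e-22 J/K

1.174e-22


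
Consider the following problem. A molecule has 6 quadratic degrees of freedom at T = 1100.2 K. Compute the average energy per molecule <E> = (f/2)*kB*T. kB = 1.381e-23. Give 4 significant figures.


Step 1: f/2 = 6/2 = 3
Step 2: kB*T = 1.381e-23 * 1100.2 = 1.519e-20
Step 3: <E> = 3 * 1.519e-20 = 4.558e-20 J

4.558e-20


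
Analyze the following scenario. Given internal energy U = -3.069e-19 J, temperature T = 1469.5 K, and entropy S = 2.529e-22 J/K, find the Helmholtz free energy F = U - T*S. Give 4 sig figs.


Step 1: T*S = 1469.5 * 2.529e-22 = 3.716e-19 J
Step 2: F = U - T*S = -3.069e-19 - 3.716e-19
Step 3: F = -6.785e-19 J

-6.785e-19


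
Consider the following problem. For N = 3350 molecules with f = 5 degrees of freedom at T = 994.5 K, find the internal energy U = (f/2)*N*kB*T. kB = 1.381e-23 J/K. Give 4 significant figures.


Step 1: f/2 = 5/2 = 2.5
Step 2: N*kB*T = 3350*1.381e-23*994.5 = 4.601e-17
Step 3: U = 2.5 * 4.601e-17 = 1.15e-16 J

1.15e-16


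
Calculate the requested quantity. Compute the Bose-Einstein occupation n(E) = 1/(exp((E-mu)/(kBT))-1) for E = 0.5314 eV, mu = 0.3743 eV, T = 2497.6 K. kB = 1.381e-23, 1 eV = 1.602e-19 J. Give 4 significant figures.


Step 1: (E - mu) = 0.1571 eV
Step 2: x = (E-mu)*eV/(kB*T) = 0.1571*1.602e-19/(1.381e-23*2497.6) = 0.7297
Step 3: exp(x) = 2.074
Step 4: n = 1/(exp(x)-1) = 0.9308

0.9308


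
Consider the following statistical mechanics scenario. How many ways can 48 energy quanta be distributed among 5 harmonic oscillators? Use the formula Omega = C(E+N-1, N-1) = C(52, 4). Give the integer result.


Step 1: Use binomial coefficient C(52, 4)
Step 2: Numerator = 52! / 48!
Step 3: Denominator = 4!
Step 4: Omega = 270725

270725


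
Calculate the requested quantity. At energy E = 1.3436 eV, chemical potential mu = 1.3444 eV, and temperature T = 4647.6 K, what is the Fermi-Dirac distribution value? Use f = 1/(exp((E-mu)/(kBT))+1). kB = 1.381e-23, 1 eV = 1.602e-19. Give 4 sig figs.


Step 1: (E - mu) = 1.3436 - 1.3444 = -0.0008 eV
Step 2: Convert: (E-mu)*eV = -1.282e-22 J
Step 3: x = (E-mu)*eV/(kB*T) = -0.001997
Step 4: f = 1/(exp(-0.001997)+1) = 0.5005

0.5005


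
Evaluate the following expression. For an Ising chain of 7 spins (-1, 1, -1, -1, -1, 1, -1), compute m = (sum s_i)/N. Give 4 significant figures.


Step 1: Count up spins (+1): 2, down spins (-1): 5
Step 2: Total magnetization M = 2 - 5 = -3
Step 3: m = M/N = -3/7 = -0.4286

-0.4286


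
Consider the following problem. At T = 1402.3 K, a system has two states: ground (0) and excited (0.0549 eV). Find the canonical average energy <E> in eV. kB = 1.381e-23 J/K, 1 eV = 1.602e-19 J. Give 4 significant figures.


Step 1: beta*E = 0.0549*1.602e-19/(1.381e-23*1402.3) = 0.4542
Step 2: exp(-beta*E) = 0.635
Step 3: <E> = 0.0549*0.635/(1+0.635) = 0.02132 eV

0.02132


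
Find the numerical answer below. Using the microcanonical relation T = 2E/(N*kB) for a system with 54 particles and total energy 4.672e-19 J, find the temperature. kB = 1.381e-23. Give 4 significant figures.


Step 1: Numerator = 2*E = 2*4.672e-19 = 9.344e-19 J
Step 2: Denominator = N*kB = 54*1.381e-23 = 7.457e-22
Step 3: T = 9.344e-19 / 7.457e-22 = 1253 K

1253


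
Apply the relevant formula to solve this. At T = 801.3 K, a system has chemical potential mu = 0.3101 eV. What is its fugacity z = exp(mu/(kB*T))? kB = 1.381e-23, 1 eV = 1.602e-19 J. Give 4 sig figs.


Step 1: Convert mu to Joules: 0.3101*1.602e-19 = 4.968e-20 J
Step 2: kB*T = 1.381e-23*801.3 = 1.107e-20 J
Step 3: mu/(kB*T) = 4.489
Step 4: z = exp(4.489) = 89.06

89.06


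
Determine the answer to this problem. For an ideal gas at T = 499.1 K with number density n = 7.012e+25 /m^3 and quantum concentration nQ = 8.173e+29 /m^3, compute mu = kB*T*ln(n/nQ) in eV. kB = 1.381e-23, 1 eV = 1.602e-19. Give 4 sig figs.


Step 1: n/nQ = 7.012e+25/8.173e+29 = 8.579e-05
Step 2: ln(n/nQ) = -9.364
Step 3: mu = kB*T*ln(n/nQ) = 6.893e-21*-9.364 = -6.454e-20 J
Step 4: Convert to eV: -6.454e-20/1.602e-19 = -0.4029 eV

-0.4029


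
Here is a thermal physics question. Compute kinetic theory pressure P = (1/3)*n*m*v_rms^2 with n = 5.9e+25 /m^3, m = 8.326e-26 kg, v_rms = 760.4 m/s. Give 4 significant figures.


Step 1: v_rms^2 = 760.4^2 = 5.782e+05
Step 2: n*m = 5.9e+25*8.326e-26 = 4.912
Step 3: P = (1/3)*4.912*5.782e+05 = 9.468e+05 Pa

9.468e+05


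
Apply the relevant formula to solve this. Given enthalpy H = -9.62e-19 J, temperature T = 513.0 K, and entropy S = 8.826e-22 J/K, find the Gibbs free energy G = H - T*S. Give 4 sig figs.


Step 1: T*S = 513.0 * 8.826e-22 = 4.528e-19 J
Step 2: G = H - T*S = -9.62e-19 - 4.528e-19
Step 3: G = -1.415e-18 J

-1.415e-18


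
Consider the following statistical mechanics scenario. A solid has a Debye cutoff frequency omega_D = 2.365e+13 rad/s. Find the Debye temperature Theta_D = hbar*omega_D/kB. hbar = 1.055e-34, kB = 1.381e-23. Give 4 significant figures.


Step 1: hbar*omega_D = 1.055e-34 * 2.365e+13 = 2.495e-21 J
Step 2: Theta_D = 2.495e-21 / 1.381e-23
Step 3: Theta_D = 180.7 K

180.7


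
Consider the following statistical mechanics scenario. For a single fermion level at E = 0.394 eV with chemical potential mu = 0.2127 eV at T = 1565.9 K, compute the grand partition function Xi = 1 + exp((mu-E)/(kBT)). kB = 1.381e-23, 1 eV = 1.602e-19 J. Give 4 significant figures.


Step 1: (mu - E) = 0.2127 - 0.394 = -0.1813 eV
Step 2: x = (mu-E)*eV/(kB*T) = -0.1813*1.602e-19/(1.381e-23*1565.9) = -1.343
Step 3: exp(x) = 0.261
Step 4: Xi = 1 + 0.261 = 1.261

1.261


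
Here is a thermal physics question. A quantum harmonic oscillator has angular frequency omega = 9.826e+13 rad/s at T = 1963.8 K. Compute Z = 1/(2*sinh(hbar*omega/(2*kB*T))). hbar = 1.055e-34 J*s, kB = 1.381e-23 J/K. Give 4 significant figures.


Step 1: Compute x = hbar*omega/(kB*T) = 1.055e-34*9.826e+13/(1.381e-23*1963.8) = 0.3822
Step 2: x/2 = 0.1911
Step 3: sinh(x/2) = 0.1923
Step 4: Z = 1/(2*0.1923) = 2.6

2.6


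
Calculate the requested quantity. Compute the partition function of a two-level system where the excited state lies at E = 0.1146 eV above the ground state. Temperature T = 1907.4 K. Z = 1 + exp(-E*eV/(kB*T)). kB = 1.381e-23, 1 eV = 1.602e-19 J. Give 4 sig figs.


Step 1: Compute beta*E = E*eV/(kB*T) = 0.1146*1.602e-19/(1.381e-23*1907.4) = 0.697
Step 2: exp(-beta*E) = exp(-0.697) = 0.4981
Step 3: Z = 1 + 0.4981 = 1.498

1.498


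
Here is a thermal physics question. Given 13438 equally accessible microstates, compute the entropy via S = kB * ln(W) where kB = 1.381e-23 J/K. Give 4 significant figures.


Step 1: ln(W) = ln(13438) = 9.506
Step 2: S = kB * ln(W) = 1.381e-23 * 9.506
Step 3: S = 1.313e-22 J/K

1.313e-22


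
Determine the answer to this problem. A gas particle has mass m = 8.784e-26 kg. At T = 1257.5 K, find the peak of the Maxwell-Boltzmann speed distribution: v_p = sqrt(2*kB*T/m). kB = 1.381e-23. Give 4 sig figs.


Step 1: Numerator = 2*kB*T = 2*1.381e-23*1257.5 = 3.473e-20
Step 2: Ratio = 3.473e-20 / 8.784e-26 = 3.954e+05
Step 3: v_p = sqrt(3.954e+05) = 628.8 m/s

628.8


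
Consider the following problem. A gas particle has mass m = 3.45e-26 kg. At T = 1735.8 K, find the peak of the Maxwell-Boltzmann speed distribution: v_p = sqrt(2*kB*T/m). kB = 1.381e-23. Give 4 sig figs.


Step 1: Numerator = 2*kB*T = 2*1.381e-23*1735.8 = 4.794e-20
Step 2: Ratio = 4.794e-20 / 3.45e-26 = 1.39e+06
Step 3: v_p = sqrt(1.39e+06) = 1179 m/s

1179


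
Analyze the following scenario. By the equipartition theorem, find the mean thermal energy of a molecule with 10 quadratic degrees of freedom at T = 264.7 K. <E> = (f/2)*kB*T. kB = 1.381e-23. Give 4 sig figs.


Step 1: f/2 = 10/2 = 5
Step 2: kB*T = 1.381e-23 * 264.7 = 3.656e-21
Step 3: <E> = 5 * 3.656e-21 = 1.828e-20 J

1.828e-20


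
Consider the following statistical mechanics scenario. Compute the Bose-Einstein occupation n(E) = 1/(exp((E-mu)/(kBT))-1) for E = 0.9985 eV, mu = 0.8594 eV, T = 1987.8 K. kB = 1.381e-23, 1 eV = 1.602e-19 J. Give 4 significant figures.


Step 1: (E - mu) = 0.1391 eV
Step 2: x = (E-mu)*eV/(kB*T) = 0.1391*1.602e-19/(1.381e-23*1987.8) = 0.8118
Step 3: exp(x) = 2.252
Step 4: n = 1/(exp(x)-1) = 0.7988

0.7988


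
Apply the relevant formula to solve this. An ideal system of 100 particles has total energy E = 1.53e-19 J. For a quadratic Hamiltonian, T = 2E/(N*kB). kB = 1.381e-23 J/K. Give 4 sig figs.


Step 1: Numerator = 2*E = 2*1.53e-19 = 3.06e-19 J
Step 2: Denominator = N*kB = 100*1.381e-23 = 1.381e-21
Step 3: T = 3.06e-19 / 1.381e-21 = 221.6 K

221.6


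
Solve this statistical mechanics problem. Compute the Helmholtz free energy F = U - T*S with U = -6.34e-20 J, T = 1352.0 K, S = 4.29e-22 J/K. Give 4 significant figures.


Step 1: T*S = 1352.0 * 4.29e-22 = 5.8e-19 J
Step 2: F = U - T*S = -6.34e-20 - 5.8e-19
Step 3: F = -6.434e-19 J

-6.434e-19


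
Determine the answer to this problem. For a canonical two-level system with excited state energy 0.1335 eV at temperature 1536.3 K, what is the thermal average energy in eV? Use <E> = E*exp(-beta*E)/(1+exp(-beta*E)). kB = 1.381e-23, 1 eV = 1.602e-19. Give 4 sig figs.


Step 1: beta*E = 0.1335*1.602e-19/(1.381e-23*1536.3) = 1.008
Step 2: exp(-beta*E) = 0.3649
Step 3: <E> = 0.1335*0.3649/(1+0.3649) = 0.03569 eV

0.03569


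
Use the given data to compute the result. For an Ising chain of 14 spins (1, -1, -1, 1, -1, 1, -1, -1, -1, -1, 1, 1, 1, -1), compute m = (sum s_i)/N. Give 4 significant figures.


Step 1: Count up spins (+1): 6, down spins (-1): 8
Step 2: Total magnetization M = 6 - 8 = -2
Step 3: m = M/N = -2/14 = -0.1429

-0.1429


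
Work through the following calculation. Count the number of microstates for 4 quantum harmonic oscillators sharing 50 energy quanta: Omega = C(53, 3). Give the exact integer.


Step 1: Use binomial coefficient C(53, 3)
Step 2: Numerator = 53! / 50!
Step 3: Denominator = 3!
Step 4: Omega = 23426

23426


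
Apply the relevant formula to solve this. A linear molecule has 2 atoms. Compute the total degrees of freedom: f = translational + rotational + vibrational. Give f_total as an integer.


Step 1: Translational DOF = 3
Step 2: Rotational DOF (linear) = 2
Step 3: Vibrational DOF = 3*2 - 5 = 1
Step 4: Total = 3 + 2 + 1 = 6

6


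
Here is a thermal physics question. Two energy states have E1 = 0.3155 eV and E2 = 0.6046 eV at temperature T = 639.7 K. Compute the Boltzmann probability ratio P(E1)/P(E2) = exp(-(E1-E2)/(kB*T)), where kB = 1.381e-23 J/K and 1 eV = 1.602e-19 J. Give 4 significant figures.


Step 1: Compute energy difference dE = E1 - E2 = 0.3155 - 0.6046 = -0.2891 eV
Step 2: Convert to Joules: dE_J = -0.2891 * 1.602e-19 = -4.631e-20 J
Step 3: Compute exponent = -dE_J / (kB * T) = -(-4.631e-20) / (1.381e-23 * 639.7) = 5.243
Step 4: P(E1)/P(E2) = exp(5.243) = 189.1

189.1


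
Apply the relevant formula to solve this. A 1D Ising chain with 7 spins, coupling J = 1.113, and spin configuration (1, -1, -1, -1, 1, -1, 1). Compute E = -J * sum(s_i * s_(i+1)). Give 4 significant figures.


Step 1: Nearest-neighbor products: -1, 1, 1, -1, -1, -1
Step 2: Sum of products = -2
Step 3: E = -1.113 * -2 = 2.226

2.226


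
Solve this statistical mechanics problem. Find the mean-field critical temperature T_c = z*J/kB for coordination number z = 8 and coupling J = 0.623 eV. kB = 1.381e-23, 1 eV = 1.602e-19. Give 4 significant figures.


Step 1: z*J = 8*0.623 = 4.984 eV
Step 2: Convert to Joules: 4.984*1.602e-19 = 7.984e-19 J
Step 3: T_c = 7.984e-19 / 1.381e-23 = 5.782e+04 K

5.782e+04


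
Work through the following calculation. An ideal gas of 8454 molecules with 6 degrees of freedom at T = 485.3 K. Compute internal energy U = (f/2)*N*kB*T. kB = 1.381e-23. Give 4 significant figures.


Step 1: f/2 = 6/2 = 3.0
Step 2: N*kB*T = 8454*1.381e-23*485.3 = 5.666e-17
Step 3: U = 3.0 * 5.666e-17 = 1.7e-16 J

1.7e-16


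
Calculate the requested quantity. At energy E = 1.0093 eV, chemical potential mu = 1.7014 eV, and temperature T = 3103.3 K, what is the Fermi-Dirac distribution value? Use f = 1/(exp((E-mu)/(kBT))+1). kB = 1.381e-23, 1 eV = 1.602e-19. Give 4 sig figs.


Step 1: (E - mu) = 1.0093 - 1.7014 = -0.6921 eV
Step 2: Convert: (E-mu)*eV = -1.109e-19 J
Step 3: x = (E-mu)*eV/(kB*T) = -2.587
Step 4: f = 1/(exp(-2.587)+1) = 0.93

0.93


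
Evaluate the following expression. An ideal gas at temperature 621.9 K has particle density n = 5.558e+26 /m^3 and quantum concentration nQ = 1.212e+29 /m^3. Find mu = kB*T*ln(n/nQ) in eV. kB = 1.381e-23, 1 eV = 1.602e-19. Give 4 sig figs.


Step 1: n/nQ = 5.558e+26/1.212e+29 = 0.004586
Step 2: ln(n/nQ) = -5.385
Step 3: mu = kB*T*ln(n/nQ) = 8.588e-21*-5.385 = -4.625e-20 J
Step 4: Convert to eV: -4.625e-20/1.602e-19 = -0.2887 eV

-0.2887


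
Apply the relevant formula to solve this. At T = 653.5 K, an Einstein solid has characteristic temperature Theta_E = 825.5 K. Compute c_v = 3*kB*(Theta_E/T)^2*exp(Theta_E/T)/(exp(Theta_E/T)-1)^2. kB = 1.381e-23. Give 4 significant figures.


Step 1: x = Theta_E/T = 825.5/653.5 = 1.263
Step 2: x^2 = 1.596
Step 3: exp(x) = 3.537
Step 4: c_v = 3*1.381e-23*1.596*3.537/(3.537-1)^2 = 3.633e-23

3.633e-23


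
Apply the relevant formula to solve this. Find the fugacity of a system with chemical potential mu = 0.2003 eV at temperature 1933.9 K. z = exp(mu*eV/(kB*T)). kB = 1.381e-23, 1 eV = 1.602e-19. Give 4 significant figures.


Step 1: Convert mu to Joules: 0.2003*1.602e-19 = 3.209e-20 J
Step 2: kB*T = 1.381e-23*1933.9 = 2.671e-20 J
Step 3: mu/(kB*T) = 1.201
Step 4: z = exp(1.201) = 3.325

3.325


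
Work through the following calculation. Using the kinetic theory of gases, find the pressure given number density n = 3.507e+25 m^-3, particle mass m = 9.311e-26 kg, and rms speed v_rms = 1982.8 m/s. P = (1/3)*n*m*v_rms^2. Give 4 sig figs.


Step 1: v_rms^2 = 1982.8^2 = 3.931e+06
Step 2: n*m = 3.507e+25*9.311e-26 = 3.265
Step 3: P = (1/3)*3.265*3.931e+06 = 4.279e+06 Pa

4.279e+06


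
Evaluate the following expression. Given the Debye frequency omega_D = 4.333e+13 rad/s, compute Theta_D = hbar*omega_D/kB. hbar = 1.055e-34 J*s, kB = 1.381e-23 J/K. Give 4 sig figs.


Step 1: hbar*omega_D = 1.055e-34 * 4.333e+13 = 4.571e-21 J
Step 2: Theta_D = 4.571e-21 / 1.381e-23
Step 3: Theta_D = 331 K

331


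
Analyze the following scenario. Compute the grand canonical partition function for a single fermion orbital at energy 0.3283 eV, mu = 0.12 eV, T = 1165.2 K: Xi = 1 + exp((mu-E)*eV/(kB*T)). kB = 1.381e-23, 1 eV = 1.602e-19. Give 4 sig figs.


Step 1: (mu - E) = 0.12 - 0.3283 = -0.2083 eV
Step 2: x = (mu-E)*eV/(kB*T) = -0.2083*1.602e-19/(1.381e-23*1165.2) = -2.074
Step 3: exp(x) = 0.1257
Step 4: Xi = 1 + 0.1257 = 1.126

1.126


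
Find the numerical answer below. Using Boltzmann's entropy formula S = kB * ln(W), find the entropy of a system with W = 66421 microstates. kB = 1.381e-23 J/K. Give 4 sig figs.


Step 1: ln(W) = ln(66421) = 11.1
Step 2: S = kB * ln(W) = 1.381e-23 * 11.1
Step 3: S = 1.533e-22 J/K

1.533e-22


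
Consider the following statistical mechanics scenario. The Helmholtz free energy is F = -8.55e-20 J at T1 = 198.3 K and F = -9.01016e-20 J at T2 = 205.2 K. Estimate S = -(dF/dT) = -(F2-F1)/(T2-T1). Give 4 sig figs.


Step 1: dF = F2 - F1 = -9.01016e-20 - (-8.55e-20) = -4.6016e-21 J
Step 2: dT = T2 - T1 = 205.2 - 198.3 = 6.9 K
Step 3: S = -dF/dT = -(-4.6016e-21)/6.9 = 6.669e-22 J/K

6.669e-22


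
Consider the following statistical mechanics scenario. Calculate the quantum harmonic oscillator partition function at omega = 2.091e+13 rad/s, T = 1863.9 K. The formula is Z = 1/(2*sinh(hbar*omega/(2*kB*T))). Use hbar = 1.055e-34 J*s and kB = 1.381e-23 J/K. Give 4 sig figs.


Step 1: Compute x = hbar*omega/(kB*T) = 1.055e-34*2.091e+13/(1.381e-23*1863.9) = 0.0857
Step 2: x/2 = 0.04285
Step 3: sinh(x/2) = 0.04286
Step 4: Z = 1/(2*0.04286) = 11.66

11.66


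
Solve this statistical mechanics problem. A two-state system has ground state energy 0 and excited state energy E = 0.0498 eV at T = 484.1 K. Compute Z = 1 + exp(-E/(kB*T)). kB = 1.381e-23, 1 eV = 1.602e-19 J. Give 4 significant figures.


Step 1: Compute beta*E = E*eV/(kB*T) = 0.0498*1.602e-19/(1.381e-23*484.1) = 1.193
Step 2: exp(-beta*E) = exp(-1.193) = 0.3032
Step 3: Z = 1 + 0.3032 = 1.303

1.303


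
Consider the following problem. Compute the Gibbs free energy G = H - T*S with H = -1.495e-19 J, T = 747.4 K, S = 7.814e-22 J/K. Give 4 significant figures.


Step 1: T*S = 747.4 * 7.814e-22 = 5.84e-19 J
Step 2: G = H - T*S = -1.495e-19 - 5.84e-19
Step 3: G = -7.335e-19 J

-7.335e-19


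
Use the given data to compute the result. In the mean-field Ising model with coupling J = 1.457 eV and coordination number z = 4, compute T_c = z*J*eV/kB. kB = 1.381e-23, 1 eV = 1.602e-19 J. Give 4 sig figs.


Step 1: z*J = 4*1.457 = 5.828 eV
Step 2: Convert to Joules: 5.828*1.602e-19 = 9.336e-19 J
Step 3: T_c = 9.336e-19 / 1.381e-23 = 6.761e+04 K

6.761e+04


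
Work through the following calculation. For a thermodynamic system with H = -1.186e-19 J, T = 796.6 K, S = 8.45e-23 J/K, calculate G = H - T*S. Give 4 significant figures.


Step 1: T*S = 796.6 * 8.45e-23 = 6.731e-20 J
Step 2: G = H - T*S = -1.186e-19 - 6.731e-20
Step 3: G = -1.859e-19 J

-1.859e-19


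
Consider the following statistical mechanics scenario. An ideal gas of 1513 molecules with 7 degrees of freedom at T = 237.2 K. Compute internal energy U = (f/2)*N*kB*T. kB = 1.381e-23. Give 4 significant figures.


Step 1: f/2 = 7/2 = 3.5
Step 2: N*kB*T = 1513*1.381e-23*237.2 = 4.956e-18
Step 3: U = 3.5 * 4.956e-18 = 1.735e-17 J

1.735e-17


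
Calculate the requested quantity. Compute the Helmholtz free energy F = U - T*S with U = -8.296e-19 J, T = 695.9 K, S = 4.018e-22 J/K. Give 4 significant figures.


Step 1: T*S = 695.9 * 4.018e-22 = 2.796e-19 J
Step 2: F = U - T*S = -8.296e-19 - 2.796e-19
Step 3: F = -1.109e-18 J

-1.109e-18


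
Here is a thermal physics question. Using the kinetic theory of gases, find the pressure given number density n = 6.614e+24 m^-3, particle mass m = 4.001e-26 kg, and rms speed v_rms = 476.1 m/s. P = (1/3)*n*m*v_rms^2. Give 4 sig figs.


Step 1: v_rms^2 = 476.1^2 = 2.267e+05
Step 2: n*m = 6.614e+24*4.001e-26 = 0.2646
Step 3: P = (1/3)*0.2646*2.267e+05 = 1.999e+04 Pa

1.999e+04


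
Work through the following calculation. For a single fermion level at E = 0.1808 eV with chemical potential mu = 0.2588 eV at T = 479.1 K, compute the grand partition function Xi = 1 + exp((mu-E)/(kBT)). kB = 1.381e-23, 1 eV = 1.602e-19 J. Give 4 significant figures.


Step 1: (mu - E) = 0.2588 - 0.1808 = 0.078 eV
Step 2: x = (mu-E)*eV/(kB*T) = 0.078*1.602e-19/(1.381e-23*479.1) = 1.889
Step 3: exp(x) = 6.61
Step 4: Xi = 1 + 6.61 = 7.61

7.61


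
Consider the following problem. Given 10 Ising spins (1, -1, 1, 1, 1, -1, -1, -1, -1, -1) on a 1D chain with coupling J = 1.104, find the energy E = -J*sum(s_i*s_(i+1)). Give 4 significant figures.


Step 1: Nearest-neighbor products: -1, -1, 1, 1, -1, 1, 1, 1, 1
Step 2: Sum of products = 3
Step 3: E = -1.104 * 3 = -3.312

-3.312


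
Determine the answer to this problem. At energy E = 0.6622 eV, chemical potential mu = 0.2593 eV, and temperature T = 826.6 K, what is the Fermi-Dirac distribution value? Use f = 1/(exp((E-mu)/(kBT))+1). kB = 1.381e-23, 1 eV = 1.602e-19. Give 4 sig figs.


Step 1: (E - mu) = 0.6622 - 0.2593 = 0.4029 eV
Step 2: Convert: (E-mu)*eV = 6.454e-20 J
Step 3: x = (E-mu)*eV/(kB*T) = 5.654
Step 4: f = 1/(exp(5.654)+1) = 0.003491

0.003491


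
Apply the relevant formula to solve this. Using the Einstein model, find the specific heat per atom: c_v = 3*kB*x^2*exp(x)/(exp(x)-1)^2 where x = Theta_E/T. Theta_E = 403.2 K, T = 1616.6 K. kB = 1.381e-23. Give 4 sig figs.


Step 1: x = Theta_E/T = 403.2/1616.6 = 0.2494
Step 2: x^2 = 0.06221
Step 3: exp(x) = 1.283
Step 4: c_v = 3*1.381e-23*0.06221*1.283/(1.283-1)^2 = 4.122e-23

4.122e-23


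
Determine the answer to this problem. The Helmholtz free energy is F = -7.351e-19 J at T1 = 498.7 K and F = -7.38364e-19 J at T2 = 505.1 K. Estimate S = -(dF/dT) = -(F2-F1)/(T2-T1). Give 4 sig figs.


Step 1: dF = F2 - F1 = -7.38364e-19 - (-7.351e-19) = -3.264e-21 J
Step 2: dT = T2 - T1 = 505.1 - 498.7 = 6.4 K
Step 3: S = -dF/dT = -(-3.264e-21)/6.4 = 5.1e-22 J/K

5.1e-22


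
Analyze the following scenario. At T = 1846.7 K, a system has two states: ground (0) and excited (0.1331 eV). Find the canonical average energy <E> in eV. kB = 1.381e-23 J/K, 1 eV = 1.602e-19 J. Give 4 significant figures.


Step 1: beta*E = 0.1331*1.602e-19/(1.381e-23*1846.7) = 0.8361
Step 2: exp(-beta*E) = 0.4334
Step 3: <E> = 0.1331*0.4334/(1+0.4334) = 0.04024 eV

0.04024


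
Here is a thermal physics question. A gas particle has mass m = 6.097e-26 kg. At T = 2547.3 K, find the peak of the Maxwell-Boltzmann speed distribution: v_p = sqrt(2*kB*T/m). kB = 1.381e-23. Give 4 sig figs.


Step 1: Numerator = 2*kB*T = 2*1.381e-23*2547.3 = 7.036e-20
Step 2: Ratio = 7.036e-20 / 6.097e-26 = 1.154e+06
Step 3: v_p = sqrt(1.154e+06) = 1074 m/s

1074


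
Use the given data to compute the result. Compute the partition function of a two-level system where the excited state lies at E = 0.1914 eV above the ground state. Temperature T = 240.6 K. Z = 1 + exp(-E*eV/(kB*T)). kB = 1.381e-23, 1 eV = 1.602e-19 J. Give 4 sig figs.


Step 1: Compute beta*E = E*eV/(kB*T) = 0.1914*1.602e-19/(1.381e-23*240.6) = 9.228
Step 2: exp(-beta*E) = exp(-9.228) = 9.823e-05
Step 3: Z = 1 + 9.823e-05 = 1

1


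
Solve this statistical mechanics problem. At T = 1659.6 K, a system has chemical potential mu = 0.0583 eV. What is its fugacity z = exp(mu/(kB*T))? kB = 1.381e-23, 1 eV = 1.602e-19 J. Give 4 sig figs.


Step 1: Convert mu to Joules: 0.0583*1.602e-19 = 9.34e-21 J
Step 2: kB*T = 1.381e-23*1659.6 = 2.292e-20 J
Step 3: mu/(kB*T) = 0.4075
Step 4: z = exp(0.4075) = 1.503

1.503


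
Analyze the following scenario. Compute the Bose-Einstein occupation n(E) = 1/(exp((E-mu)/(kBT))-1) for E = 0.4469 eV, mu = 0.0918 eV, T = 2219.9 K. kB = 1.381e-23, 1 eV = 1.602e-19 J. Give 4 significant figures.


Step 1: (E - mu) = 0.3551 eV
Step 2: x = (E-mu)*eV/(kB*T) = 0.3551*1.602e-19/(1.381e-23*2219.9) = 1.856
Step 3: exp(x) = 6.396
Step 4: n = 1/(exp(x)-1) = 0.1853

0.1853


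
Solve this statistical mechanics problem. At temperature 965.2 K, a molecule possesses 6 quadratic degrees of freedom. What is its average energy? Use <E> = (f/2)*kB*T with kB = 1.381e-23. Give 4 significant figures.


Step 1: f/2 = 6/2 = 3
Step 2: kB*T = 1.381e-23 * 965.2 = 1.333e-20
Step 3: <E> = 3 * 1.333e-20 = 3.999e-20 J

3.999e-20


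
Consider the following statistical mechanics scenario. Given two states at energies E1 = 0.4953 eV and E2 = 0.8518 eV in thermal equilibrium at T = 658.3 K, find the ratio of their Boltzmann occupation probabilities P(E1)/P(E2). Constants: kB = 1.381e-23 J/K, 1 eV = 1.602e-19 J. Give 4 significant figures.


Step 1: Compute energy difference dE = E1 - E2 = 0.4953 - 0.8518 = -0.3565 eV
Step 2: Convert to Joules: dE_J = -0.3565 * 1.602e-19 = -5.711e-20 J
Step 3: Compute exponent = -dE_J / (kB * T) = -(-5.711e-20) / (1.381e-23 * 658.3) = 6.282
Step 4: P(E1)/P(E2) = exp(6.282) = 534.9

534.9


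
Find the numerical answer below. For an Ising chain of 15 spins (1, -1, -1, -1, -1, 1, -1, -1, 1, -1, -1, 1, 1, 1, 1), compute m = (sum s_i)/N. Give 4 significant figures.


Step 1: Count up spins (+1): 7, down spins (-1): 8
Step 2: Total magnetization M = 7 - 8 = -1
Step 3: m = M/N = -1/15 = -0.06667

-0.06667


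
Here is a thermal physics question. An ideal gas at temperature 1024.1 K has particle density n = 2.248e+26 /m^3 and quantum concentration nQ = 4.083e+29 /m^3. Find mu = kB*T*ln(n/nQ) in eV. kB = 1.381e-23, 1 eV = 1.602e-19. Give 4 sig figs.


Step 1: n/nQ = 2.248e+26/4.083e+29 = 0.0005506
Step 2: ln(n/nQ) = -7.505
Step 3: mu = kB*T*ln(n/nQ) = 1.414e-20*-7.505 = -1.061e-19 J
Step 4: Convert to eV: -1.061e-19/1.602e-19 = -0.6625 eV

-0.6625


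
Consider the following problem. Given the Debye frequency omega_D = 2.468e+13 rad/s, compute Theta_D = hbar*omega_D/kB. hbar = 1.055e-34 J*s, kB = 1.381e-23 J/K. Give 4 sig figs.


Step 1: hbar*omega_D = 1.055e-34 * 2.468e+13 = 2.604e-21 J
Step 2: Theta_D = 2.604e-21 / 1.381e-23
Step 3: Theta_D = 188.5 K

188.5


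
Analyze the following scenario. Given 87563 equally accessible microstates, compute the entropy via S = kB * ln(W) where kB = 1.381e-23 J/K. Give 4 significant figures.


Step 1: ln(W) = ln(87563) = 11.38
Step 2: S = kB * ln(W) = 1.381e-23 * 11.38
Step 3: S = 1.572e-22 J/K

1.572e-22


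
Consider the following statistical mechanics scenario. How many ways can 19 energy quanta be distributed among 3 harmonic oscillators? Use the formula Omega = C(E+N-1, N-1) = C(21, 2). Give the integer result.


Step 1: Use binomial coefficient C(21, 2)
Step 2: Numerator = 21! / 19!
Step 3: Denominator = 2!
Step 4: Omega = 210

210


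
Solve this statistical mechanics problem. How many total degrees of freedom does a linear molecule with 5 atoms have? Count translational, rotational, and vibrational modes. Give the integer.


Step 1: Translational DOF = 3
Step 2: Rotational DOF (linear) = 2
Step 3: Vibrational DOF = 3*5 - 5 = 10
Step 4: Total = 3 + 2 + 10 = 15

15


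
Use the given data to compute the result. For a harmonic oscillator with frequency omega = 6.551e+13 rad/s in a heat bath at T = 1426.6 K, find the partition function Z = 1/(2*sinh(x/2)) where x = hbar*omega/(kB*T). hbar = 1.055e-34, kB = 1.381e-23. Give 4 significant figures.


Step 1: Compute x = hbar*omega/(kB*T) = 1.055e-34*6.551e+13/(1.381e-23*1426.6) = 0.3508
Step 2: x/2 = 0.1754
Step 3: sinh(x/2) = 0.1763
Step 4: Z = 1/(2*0.1763) = 2.836

2.836


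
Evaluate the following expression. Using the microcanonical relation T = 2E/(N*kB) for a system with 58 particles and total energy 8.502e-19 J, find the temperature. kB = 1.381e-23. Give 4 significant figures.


Step 1: Numerator = 2*E = 2*8.502e-19 = 1.7e-18 J
Step 2: Denominator = N*kB = 58*1.381e-23 = 8.01e-22
Step 3: T = 1.7e-18 / 8.01e-22 = 2123 K

2123


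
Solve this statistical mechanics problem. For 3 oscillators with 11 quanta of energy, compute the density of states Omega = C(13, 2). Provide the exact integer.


Step 1: Use binomial coefficient C(13, 2)
Step 2: Numerator = 13! / 11!
Step 3: Denominator = 2!
Step 4: Omega = 78

78


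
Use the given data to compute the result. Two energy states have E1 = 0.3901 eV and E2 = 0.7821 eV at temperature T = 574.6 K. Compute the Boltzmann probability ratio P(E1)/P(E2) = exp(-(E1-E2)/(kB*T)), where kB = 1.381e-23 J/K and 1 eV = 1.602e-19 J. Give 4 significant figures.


Step 1: Compute energy difference dE = E1 - E2 = 0.3901 - 0.7821 = -0.392 eV
Step 2: Convert to Joules: dE_J = -0.392 * 1.602e-19 = -6.28e-20 J
Step 3: Compute exponent = -dE_J / (kB * T) = -(-6.28e-20) / (1.381e-23 * 574.6) = 7.914
Step 4: P(E1)/P(E2) = exp(7.914) = 2735

2735


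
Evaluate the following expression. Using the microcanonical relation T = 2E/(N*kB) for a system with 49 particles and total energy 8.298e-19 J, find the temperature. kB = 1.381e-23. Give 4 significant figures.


Step 1: Numerator = 2*E = 2*8.298e-19 = 1.66e-18 J
Step 2: Denominator = N*kB = 49*1.381e-23 = 6.767e-22
Step 3: T = 1.66e-18 / 6.767e-22 = 2453 K

2453


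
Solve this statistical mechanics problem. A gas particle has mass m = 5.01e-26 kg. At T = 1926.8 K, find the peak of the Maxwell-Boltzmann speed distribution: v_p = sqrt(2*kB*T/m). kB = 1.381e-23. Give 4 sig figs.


Step 1: Numerator = 2*kB*T = 2*1.381e-23*1926.8 = 5.322e-20
Step 2: Ratio = 5.322e-20 / 5.01e-26 = 1.062e+06
Step 3: v_p = sqrt(1.062e+06) = 1031 m/s

1031


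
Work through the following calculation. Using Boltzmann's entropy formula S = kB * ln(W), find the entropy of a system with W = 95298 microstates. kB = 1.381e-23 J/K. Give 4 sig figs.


Step 1: ln(W) = ln(95298) = 11.46
Step 2: S = kB * ln(W) = 1.381e-23 * 11.46
Step 3: S = 1.583e-22 J/K

1.583e-22


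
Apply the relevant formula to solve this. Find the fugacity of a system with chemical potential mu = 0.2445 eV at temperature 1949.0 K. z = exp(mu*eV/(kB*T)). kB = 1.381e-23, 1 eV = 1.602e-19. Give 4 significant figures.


Step 1: Convert mu to Joules: 0.2445*1.602e-19 = 3.917e-20 J
Step 2: kB*T = 1.381e-23*1949.0 = 2.692e-20 J
Step 3: mu/(kB*T) = 1.455
Step 4: z = exp(1.455) = 4.286

4.286


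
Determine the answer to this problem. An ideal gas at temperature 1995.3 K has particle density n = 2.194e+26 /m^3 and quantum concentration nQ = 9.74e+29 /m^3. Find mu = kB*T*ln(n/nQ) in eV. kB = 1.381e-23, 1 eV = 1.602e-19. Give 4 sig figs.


Step 1: n/nQ = 2.194e+26/9.74e+29 = 0.0002253
Step 2: ln(n/nQ) = -8.398
Step 3: mu = kB*T*ln(n/nQ) = 2.756e-20*-8.398 = -2.314e-19 J
Step 4: Convert to eV: -2.314e-19/1.602e-19 = -1.445 eV

-1.445


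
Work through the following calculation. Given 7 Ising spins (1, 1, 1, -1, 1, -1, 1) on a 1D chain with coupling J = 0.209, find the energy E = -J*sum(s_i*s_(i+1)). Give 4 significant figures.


Step 1: Nearest-neighbor products: 1, 1, -1, -1, -1, -1
Step 2: Sum of products = -2
Step 3: E = -0.209 * -2 = 0.418

0.418


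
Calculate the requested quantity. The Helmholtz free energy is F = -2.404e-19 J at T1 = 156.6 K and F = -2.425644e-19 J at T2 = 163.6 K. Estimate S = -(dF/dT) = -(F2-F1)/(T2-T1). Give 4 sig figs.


Step 1: dF = F2 - F1 = -2.425644e-19 - (-2.404e-19) = -2.1644e-21 J
Step 2: dT = T2 - T1 = 163.6 - 156.6 = 7 K
Step 3: S = -dF/dT = -(-2.1644e-21)/7 = 3.092e-22 J/K

3.092e-22


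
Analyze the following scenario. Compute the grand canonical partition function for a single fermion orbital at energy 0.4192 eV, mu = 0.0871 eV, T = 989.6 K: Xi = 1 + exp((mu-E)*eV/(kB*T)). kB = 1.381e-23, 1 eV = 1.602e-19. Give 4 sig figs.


Step 1: (mu - E) = 0.0871 - 0.4192 = -0.3321 eV
Step 2: x = (mu-E)*eV/(kB*T) = -0.3321*1.602e-19/(1.381e-23*989.6) = -3.893
Step 3: exp(x) = 0.02039
Step 4: Xi = 1 + 0.02039 = 1.02

1.02


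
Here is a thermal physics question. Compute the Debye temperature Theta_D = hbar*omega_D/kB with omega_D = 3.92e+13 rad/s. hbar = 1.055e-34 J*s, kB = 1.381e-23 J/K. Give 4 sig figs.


Step 1: hbar*omega_D = 1.055e-34 * 3.92e+13 = 4.136e-21 J
Step 2: Theta_D = 4.136e-21 / 1.381e-23
Step 3: Theta_D = 299.5 K

299.5


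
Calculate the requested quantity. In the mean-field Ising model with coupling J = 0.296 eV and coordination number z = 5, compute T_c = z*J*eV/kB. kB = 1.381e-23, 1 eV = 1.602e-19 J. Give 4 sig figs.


Step 1: z*J = 5*0.296 = 1.48 eV
Step 2: Convert to Joules: 1.48*1.602e-19 = 2.371e-19 J
Step 3: T_c = 2.371e-19 / 1.381e-23 = 1.717e+04 K

1.717e+04


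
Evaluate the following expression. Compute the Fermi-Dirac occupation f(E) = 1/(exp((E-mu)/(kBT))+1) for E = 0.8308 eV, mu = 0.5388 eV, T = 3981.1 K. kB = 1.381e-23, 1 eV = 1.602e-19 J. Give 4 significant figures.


Step 1: (E - mu) = 0.8308 - 0.5388 = 0.292 eV
Step 2: Convert: (E-mu)*eV = 4.678e-20 J
Step 3: x = (E-mu)*eV/(kB*T) = 0.8508
Step 4: f = 1/(exp(0.8508)+1) = 0.2993

0.2993


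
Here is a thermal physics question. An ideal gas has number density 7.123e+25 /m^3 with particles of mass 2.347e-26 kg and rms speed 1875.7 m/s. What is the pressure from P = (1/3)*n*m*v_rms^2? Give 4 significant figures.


Step 1: v_rms^2 = 1875.7^2 = 3.518e+06
Step 2: n*m = 7.123e+25*2.347e-26 = 1.672
Step 3: P = (1/3)*1.672*3.518e+06 = 1.961e+06 Pa

1.961e+06


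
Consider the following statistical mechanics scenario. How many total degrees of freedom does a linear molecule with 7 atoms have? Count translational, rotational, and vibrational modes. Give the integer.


Step 1: Translational DOF = 3
Step 2: Rotational DOF (linear) = 2
Step 3: Vibrational DOF = 3*7 - 5 = 16
Step 4: Total = 3 + 2 + 16 = 21

21


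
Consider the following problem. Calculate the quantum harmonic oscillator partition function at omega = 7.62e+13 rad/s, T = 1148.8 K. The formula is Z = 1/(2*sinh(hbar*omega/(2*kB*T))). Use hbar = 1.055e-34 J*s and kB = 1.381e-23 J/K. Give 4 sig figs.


Step 1: Compute x = hbar*omega/(kB*T) = 1.055e-34*7.62e+13/(1.381e-23*1148.8) = 0.5067
Step 2: x/2 = 0.2534
Step 3: sinh(x/2) = 0.2561
Step 4: Z = 1/(2*0.2561) = 1.953

1.953


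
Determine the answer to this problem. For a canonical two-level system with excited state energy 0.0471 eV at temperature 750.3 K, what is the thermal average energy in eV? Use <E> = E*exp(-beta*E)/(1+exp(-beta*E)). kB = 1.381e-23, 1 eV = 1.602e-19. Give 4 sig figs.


Step 1: beta*E = 0.0471*1.602e-19/(1.381e-23*750.3) = 0.7282
Step 2: exp(-beta*E) = 0.4828
Step 3: <E> = 0.0471*0.4828/(1+0.4828) = 0.01534 eV

0.01534


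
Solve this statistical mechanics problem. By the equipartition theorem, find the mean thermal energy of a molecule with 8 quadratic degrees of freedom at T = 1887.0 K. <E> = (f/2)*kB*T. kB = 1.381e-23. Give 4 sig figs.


Step 1: f/2 = 8/2 = 4
Step 2: kB*T = 1.381e-23 * 1887.0 = 2.606e-20
Step 3: <E> = 4 * 2.606e-20 = 1.042e-19 J

1.042e-19


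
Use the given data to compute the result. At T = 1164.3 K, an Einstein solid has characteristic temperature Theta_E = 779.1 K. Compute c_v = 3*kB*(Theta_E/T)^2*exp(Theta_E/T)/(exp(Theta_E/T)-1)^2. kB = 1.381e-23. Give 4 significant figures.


Step 1: x = Theta_E/T = 779.1/1164.3 = 0.6692
Step 2: x^2 = 0.4478
Step 3: exp(x) = 1.953
Step 4: c_v = 3*1.381e-23*0.4478*1.953/(1.953-1)^2 = 3.992e-23

3.992e-23


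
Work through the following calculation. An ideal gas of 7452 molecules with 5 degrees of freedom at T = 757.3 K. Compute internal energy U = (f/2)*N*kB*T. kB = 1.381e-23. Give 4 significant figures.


Step 1: f/2 = 5/2 = 2.5
Step 2: N*kB*T = 7452*1.381e-23*757.3 = 7.794e-17
Step 3: U = 2.5 * 7.794e-17 = 1.948e-16 J

1.948e-16


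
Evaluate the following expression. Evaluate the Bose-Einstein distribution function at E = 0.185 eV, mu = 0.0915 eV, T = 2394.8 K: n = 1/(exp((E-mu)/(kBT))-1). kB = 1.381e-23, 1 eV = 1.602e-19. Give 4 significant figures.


Step 1: (E - mu) = 0.0935 eV
Step 2: x = (E-mu)*eV/(kB*T) = 0.0935*1.602e-19/(1.381e-23*2394.8) = 0.4529
Step 3: exp(x) = 1.573
Step 4: n = 1/(exp(x)-1) = 1.746

1.746


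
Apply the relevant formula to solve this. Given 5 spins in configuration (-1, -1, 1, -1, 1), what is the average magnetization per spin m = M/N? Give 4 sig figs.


Step 1: Count up spins (+1): 2, down spins (-1): 3
Step 2: Total magnetization M = 2 - 3 = -1
Step 3: m = M/N = -1/5 = -0.2

-0.2


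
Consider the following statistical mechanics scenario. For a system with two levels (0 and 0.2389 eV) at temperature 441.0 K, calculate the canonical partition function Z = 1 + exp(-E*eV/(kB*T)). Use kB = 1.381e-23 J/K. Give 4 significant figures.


Step 1: Compute beta*E = E*eV/(kB*T) = 0.2389*1.602e-19/(1.381e-23*441.0) = 6.284
Step 2: exp(-beta*E) = exp(-6.284) = 0.001866
Step 3: Z = 1 + 0.001866 = 1.002

1.002


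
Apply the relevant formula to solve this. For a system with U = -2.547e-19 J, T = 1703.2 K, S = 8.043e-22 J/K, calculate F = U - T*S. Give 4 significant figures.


Step 1: T*S = 1703.2 * 8.043e-22 = 1.37e-18 J
Step 2: F = U - T*S = -2.547e-19 - 1.37e-18
Step 3: F = -1.625e-18 J

-1.625e-18


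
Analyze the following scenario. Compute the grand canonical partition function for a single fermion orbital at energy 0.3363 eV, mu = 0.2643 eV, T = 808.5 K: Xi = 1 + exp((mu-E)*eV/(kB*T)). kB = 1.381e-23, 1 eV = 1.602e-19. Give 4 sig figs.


Step 1: (mu - E) = 0.2643 - 0.3363 = -0.072 eV
Step 2: x = (mu-E)*eV/(kB*T) = -0.072*1.602e-19/(1.381e-23*808.5) = -1.033
Step 3: exp(x) = 0.3559
Step 4: Xi = 1 + 0.3559 = 1.356

1.356


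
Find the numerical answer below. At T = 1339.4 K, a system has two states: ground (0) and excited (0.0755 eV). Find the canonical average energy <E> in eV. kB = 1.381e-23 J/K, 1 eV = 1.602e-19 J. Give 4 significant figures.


Step 1: beta*E = 0.0755*1.602e-19/(1.381e-23*1339.4) = 0.6539
Step 2: exp(-beta*E) = 0.52
Step 3: <E> = 0.0755*0.52/(1+0.52) = 0.02583 eV

0.02583


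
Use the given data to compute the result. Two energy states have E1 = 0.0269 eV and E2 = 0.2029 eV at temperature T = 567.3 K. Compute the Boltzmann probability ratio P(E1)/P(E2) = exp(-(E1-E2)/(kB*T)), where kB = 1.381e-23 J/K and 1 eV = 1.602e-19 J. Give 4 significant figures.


Step 1: Compute energy difference dE = E1 - E2 = 0.0269 - 0.2029 = -0.176 eV
Step 2: Convert to Joules: dE_J = -0.176 * 1.602e-19 = -2.82e-20 J
Step 3: Compute exponent = -dE_J / (kB * T) = -(-2.82e-20) / (1.381e-23 * 567.3) = 3.599
Step 4: P(E1)/P(E2) = exp(3.599) = 36.56

36.56


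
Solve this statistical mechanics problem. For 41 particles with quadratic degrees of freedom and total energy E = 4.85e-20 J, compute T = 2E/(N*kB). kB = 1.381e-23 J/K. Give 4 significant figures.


Step 1: Numerator = 2*E = 2*4.85e-20 = 9.7e-20 J
Step 2: Denominator = N*kB = 41*1.381e-23 = 5.662e-22
Step 3: T = 9.7e-20 / 5.662e-22 = 171.3 K

171.3


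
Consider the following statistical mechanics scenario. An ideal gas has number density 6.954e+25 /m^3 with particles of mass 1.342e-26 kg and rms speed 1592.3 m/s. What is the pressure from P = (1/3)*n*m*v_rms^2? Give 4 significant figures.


Step 1: v_rms^2 = 1592.3^2 = 2.535e+06
Step 2: n*m = 6.954e+25*1.342e-26 = 0.9332
Step 3: P = (1/3)*0.9332*2.535e+06 = 7.887e+05 Pa

7.887e+05


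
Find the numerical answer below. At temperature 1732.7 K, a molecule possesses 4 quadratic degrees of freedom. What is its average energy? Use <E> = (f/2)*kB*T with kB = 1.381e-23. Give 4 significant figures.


Step 1: f/2 = 4/2 = 2
Step 2: kB*T = 1.381e-23 * 1732.7 = 2.393e-20
Step 3: <E> = 2 * 2.393e-20 = 4.786e-20 J

4.786e-20


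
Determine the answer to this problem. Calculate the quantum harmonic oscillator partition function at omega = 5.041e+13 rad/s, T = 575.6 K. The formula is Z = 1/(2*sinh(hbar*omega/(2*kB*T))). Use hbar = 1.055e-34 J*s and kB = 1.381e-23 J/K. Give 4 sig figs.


Step 1: Compute x = hbar*omega/(kB*T) = 1.055e-34*5.041e+13/(1.381e-23*575.6) = 0.669
Step 2: x/2 = 0.3345
Step 3: sinh(x/2) = 0.3408
Step 4: Z = 1/(2*0.3408) = 1.467

1.467


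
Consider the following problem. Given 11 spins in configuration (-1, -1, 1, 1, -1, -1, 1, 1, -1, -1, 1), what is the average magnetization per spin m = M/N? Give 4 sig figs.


Step 1: Count up spins (+1): 5, down spins (-1): 6
Step 2: Total magnetization M = 5 - 6 = -1
Step 3: m = M/N = -1/11 = -0.09091

-0.09091
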